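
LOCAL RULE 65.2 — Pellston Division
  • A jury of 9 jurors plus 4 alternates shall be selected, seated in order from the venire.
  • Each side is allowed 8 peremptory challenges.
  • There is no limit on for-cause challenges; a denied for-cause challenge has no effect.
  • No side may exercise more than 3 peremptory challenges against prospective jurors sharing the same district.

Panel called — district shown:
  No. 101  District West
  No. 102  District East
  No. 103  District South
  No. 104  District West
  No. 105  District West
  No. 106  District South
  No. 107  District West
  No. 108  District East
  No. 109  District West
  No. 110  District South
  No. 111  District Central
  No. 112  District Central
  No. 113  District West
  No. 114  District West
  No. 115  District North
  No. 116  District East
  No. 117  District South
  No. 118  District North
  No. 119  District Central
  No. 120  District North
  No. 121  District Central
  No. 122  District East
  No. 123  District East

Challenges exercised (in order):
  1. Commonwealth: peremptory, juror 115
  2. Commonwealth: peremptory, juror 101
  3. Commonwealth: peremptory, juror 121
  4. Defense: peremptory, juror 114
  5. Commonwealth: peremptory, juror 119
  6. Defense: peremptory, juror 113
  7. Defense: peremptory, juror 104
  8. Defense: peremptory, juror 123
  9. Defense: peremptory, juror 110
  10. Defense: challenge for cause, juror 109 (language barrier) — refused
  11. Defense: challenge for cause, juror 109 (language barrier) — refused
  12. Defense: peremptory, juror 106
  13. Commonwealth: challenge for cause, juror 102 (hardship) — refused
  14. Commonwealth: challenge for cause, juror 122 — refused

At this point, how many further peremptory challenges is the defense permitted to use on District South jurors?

Defense peremptories so far: #114, #113, #104, #123, #110, #106 — 6 of 8 used, 2 left overall.
Against District South: #110, #106 — 2 used; per-district cap 3 leaves 1.
Binding limit: min(2, 1) = 1.

1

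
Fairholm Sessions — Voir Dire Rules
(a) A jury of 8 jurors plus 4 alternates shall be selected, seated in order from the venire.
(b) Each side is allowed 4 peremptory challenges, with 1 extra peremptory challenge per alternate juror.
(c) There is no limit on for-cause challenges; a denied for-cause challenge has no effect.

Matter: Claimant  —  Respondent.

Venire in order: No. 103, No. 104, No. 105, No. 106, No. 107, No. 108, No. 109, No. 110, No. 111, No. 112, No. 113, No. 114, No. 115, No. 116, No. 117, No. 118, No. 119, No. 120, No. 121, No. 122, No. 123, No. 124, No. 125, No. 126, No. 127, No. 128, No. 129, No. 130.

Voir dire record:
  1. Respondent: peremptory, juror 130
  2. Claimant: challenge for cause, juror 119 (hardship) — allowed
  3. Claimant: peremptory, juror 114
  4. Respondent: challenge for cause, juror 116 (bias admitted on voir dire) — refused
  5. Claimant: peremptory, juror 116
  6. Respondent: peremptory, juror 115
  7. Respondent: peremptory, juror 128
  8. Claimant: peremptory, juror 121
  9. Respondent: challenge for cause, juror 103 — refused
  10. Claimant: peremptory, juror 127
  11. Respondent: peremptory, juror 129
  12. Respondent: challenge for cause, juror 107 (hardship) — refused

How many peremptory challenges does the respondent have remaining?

4

Respondent allotment: 4 base + 1 × 4 alternates = 8.
Respondent peremptories used: #130, #115, #128, #129 — 4 (for-cause on #116, #103, #107 don't count).
Remaining: 8 − 4 = 4.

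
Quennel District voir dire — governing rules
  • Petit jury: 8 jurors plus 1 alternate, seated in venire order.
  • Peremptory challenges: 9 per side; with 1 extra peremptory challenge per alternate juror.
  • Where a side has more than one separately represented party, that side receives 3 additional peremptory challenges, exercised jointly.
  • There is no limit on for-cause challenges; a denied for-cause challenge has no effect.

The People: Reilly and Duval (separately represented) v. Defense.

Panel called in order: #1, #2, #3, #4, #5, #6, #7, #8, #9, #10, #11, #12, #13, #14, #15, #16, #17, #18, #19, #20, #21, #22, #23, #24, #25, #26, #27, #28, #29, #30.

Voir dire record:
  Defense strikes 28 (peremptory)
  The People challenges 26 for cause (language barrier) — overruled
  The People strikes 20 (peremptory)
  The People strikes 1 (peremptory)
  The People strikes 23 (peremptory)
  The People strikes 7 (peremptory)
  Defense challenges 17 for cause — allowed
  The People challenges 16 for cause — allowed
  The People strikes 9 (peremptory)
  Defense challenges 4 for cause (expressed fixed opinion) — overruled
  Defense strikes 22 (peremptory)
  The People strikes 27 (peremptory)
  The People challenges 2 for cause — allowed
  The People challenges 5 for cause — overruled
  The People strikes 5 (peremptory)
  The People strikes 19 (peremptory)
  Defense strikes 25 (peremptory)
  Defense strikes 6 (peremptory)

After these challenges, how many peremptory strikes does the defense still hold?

6

Defense allotment: 9 base + 1 × 1 alternate = 10.
Defense peremptories used: #28, #22, #25, #6 — 4 (for-cause on #17, #4 don't count).
Remaining: 10 − 4 = 6.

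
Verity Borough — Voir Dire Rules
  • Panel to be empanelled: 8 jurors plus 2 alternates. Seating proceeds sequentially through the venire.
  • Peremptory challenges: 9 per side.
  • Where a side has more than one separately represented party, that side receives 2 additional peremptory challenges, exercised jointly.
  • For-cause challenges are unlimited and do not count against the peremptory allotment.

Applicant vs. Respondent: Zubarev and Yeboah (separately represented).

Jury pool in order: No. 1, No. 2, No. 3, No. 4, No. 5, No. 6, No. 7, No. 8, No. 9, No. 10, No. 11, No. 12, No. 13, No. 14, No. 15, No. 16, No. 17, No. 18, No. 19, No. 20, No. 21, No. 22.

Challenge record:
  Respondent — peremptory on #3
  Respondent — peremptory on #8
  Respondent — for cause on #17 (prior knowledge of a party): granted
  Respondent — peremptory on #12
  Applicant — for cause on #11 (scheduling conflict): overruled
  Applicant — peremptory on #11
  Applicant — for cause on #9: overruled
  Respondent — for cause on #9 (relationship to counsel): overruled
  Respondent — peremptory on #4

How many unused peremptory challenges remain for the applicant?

Applicant allotment: 9.
Applicant peremptories used: #11 — 1 (for-cause on #11, #9 don't count).
Remaining: 9 − 1 = 8.

8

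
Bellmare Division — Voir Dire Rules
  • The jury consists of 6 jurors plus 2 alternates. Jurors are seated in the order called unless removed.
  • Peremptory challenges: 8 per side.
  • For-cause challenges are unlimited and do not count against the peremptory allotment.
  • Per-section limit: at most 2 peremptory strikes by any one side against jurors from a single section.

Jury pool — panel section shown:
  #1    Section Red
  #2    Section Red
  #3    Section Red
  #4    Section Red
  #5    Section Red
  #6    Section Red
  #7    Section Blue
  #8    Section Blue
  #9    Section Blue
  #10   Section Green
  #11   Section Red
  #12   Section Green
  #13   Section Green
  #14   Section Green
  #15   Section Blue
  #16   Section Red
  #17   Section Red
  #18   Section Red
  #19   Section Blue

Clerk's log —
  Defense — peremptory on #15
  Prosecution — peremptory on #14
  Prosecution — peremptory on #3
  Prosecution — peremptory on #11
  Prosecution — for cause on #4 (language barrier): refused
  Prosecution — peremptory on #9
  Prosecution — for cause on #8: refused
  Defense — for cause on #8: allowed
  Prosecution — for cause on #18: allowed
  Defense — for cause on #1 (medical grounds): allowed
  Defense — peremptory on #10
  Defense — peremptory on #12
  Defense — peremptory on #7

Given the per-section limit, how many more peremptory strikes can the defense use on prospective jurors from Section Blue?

0

Defense peremptories so far: #15, #10, #12, #7 — 4 of 8 used, 4 left overall.
Against Section Blue: #15, #7 — 2 used; per-section cap 2 leaves 0.
Binding limit: min(4, 0) = 0.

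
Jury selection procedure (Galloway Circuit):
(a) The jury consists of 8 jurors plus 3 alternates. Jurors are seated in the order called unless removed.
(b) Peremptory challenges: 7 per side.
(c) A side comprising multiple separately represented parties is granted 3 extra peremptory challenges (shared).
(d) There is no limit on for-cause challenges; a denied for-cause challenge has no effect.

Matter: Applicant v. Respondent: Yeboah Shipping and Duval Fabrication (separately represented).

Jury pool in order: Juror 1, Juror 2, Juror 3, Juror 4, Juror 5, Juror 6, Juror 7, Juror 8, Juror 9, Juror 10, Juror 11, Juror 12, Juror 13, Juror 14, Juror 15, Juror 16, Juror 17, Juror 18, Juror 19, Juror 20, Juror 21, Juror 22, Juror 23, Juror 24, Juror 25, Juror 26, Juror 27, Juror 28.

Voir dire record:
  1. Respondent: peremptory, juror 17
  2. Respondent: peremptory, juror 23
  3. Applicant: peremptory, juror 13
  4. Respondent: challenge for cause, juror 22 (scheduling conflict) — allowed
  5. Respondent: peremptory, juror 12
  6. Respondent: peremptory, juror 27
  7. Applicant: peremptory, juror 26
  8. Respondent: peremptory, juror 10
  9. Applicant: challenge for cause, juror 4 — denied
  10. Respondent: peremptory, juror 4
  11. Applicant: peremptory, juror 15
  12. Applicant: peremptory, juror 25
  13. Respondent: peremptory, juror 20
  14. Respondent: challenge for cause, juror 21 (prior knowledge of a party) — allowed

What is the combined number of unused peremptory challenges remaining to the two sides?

6

Applicant allotment: 7. Respondent allotment: 7 base + 3 multi-party = 10.
Applicant peremptories used: #13, #26, #15, #25 — 4 (the for-cause on #4 doesn't count).
Respondent peremptories used: #17, #23, #12, #27, #10, #4, #20 — 7 (for-cause on #22, #21 don't count).
Remaining: (7 − 4) + (10 − 7) = 6.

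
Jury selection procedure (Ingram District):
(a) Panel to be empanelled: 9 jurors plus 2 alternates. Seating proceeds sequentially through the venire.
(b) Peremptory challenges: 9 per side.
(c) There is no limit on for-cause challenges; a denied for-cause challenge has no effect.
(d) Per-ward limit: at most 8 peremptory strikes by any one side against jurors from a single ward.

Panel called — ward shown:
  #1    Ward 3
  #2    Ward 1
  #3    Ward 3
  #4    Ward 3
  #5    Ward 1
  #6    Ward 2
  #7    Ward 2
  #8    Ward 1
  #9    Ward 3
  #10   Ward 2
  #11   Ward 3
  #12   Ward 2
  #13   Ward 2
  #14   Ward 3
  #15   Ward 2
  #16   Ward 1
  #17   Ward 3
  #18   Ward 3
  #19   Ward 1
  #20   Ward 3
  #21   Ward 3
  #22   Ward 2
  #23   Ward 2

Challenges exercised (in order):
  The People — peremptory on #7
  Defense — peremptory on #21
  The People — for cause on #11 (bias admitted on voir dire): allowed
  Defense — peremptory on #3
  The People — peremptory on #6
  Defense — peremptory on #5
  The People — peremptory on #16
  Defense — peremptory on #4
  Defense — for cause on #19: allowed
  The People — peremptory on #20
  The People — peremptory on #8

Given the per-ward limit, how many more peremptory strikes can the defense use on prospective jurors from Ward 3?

5

Defense peremptories so far: #21, #3, #5, #4 — 4 of 9 used, 5 left overall.
Against Ward 3: #21, #3, #4 — 3 used; per-ward cap 8 leaves 5.
Binding limit: min(5, 5) = 5.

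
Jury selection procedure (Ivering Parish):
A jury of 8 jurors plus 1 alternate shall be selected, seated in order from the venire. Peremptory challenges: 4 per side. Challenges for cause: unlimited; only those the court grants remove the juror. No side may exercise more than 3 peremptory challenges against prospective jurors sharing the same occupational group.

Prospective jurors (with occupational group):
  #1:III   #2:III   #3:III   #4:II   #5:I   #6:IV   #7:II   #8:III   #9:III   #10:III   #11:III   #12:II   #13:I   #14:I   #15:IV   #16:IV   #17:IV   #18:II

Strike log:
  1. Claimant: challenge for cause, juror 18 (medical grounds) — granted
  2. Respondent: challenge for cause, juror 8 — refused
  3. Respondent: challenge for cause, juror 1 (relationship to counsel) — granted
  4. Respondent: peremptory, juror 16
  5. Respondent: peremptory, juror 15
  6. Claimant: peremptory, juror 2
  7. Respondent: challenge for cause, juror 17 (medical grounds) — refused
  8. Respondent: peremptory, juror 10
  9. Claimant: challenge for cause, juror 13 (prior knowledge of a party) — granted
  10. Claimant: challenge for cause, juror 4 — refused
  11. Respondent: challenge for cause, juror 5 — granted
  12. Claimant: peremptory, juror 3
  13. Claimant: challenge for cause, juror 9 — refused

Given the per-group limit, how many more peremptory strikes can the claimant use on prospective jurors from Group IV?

Claimant peremptories so far: #2, #3 — 2 of 4 used, 2 left overall.
Against Group IV: none yet — per-group cap 3 leaves 3.
Binding limit: min(2, 3) = 2.

2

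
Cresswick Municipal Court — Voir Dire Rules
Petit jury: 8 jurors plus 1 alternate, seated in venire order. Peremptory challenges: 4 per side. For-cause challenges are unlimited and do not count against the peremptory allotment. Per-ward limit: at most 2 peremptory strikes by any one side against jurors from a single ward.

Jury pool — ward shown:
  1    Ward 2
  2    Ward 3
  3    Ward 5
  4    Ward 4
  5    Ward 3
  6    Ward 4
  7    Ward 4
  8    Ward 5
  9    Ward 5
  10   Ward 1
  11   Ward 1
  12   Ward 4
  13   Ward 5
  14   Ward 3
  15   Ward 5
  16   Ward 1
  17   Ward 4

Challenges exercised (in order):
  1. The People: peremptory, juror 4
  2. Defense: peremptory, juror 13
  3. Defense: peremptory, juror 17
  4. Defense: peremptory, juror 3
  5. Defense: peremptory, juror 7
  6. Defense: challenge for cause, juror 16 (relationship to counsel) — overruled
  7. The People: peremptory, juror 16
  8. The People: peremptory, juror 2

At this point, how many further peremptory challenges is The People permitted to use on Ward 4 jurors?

The People peremptories so far: #4, #16, #2 — 3 of 4 used, 1 left overall.
Against Ward 4: #4 — 1 used; per-ward cap 2 leaves 1.
Binding limit: min(1, 1) = 1.

1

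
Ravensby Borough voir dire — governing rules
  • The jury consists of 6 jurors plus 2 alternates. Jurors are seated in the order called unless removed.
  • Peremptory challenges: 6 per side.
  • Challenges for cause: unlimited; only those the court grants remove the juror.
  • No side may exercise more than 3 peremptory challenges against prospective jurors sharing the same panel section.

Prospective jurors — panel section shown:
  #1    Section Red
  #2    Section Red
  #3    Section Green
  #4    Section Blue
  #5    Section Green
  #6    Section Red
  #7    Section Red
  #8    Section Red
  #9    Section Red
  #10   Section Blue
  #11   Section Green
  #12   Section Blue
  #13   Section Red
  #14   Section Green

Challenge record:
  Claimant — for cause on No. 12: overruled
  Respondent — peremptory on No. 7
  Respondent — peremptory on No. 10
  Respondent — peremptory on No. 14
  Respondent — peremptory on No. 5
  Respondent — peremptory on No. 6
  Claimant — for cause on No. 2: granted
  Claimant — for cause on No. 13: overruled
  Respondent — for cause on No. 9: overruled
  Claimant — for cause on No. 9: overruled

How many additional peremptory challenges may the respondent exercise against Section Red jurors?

Respondent peremptories so far: #7, #10, #14, #5, #6 — 5 of 6 used, 1 left overall.
Against Section Red: #7, #6 — 2 used; per-section cap 3 leaves 1.
Binding limit: min(1, 1) = 1.

1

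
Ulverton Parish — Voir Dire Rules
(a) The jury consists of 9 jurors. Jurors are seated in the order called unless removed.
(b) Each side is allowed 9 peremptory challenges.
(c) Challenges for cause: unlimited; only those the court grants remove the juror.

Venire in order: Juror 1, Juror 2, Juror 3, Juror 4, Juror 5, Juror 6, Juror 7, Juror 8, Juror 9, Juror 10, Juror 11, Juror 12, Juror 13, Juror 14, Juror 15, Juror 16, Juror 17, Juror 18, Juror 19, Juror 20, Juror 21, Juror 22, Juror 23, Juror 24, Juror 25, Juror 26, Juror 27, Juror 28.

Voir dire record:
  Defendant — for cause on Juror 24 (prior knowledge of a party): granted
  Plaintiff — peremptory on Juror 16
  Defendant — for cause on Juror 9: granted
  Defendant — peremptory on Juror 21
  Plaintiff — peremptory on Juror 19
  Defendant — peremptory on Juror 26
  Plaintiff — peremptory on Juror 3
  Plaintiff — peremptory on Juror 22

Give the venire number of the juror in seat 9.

Removed: #3, #9, #16, #19, #21, #22, #24, #26.
Filling seats in venire order through position 9: #1, #2, #4, #5, #6, #7, #8, #10, #11.
So seat 9 is #11.

11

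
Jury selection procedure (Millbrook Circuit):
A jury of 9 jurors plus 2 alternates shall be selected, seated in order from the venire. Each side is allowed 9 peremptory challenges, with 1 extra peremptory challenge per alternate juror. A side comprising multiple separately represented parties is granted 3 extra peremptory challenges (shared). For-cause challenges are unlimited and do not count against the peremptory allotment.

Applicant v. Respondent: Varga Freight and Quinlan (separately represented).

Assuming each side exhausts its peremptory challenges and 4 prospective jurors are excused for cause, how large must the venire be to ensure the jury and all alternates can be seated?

Seats to fill: 9 + 2 alternates = 11.
Peremptories — Applicant: 9 + 1×2 = 11; Respondent: 9 + 1×2 + 3 = 14; total 25.
For-cause removals: 4.
Minimum venire: 11 + 25 + 4 = 40.

40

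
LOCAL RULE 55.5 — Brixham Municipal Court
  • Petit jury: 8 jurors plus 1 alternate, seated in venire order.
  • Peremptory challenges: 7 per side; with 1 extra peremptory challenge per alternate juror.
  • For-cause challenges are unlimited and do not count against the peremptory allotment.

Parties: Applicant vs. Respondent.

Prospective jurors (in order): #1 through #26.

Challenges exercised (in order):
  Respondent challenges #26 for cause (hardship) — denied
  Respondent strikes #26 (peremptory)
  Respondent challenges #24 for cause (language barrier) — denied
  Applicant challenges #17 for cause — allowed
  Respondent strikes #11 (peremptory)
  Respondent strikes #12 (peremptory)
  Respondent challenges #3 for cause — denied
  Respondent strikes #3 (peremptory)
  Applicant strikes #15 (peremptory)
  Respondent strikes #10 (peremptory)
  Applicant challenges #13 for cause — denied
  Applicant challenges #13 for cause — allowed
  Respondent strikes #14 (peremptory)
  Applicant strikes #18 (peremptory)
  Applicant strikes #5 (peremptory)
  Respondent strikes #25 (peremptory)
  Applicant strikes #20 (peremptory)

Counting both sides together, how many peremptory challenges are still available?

5

Applicant allotment: 7 base + 1 × 1 alternate = 8. Respondent allotment: 7 base + 1 × 1 alternate = 8.
Applicant peremptories used: #15, #18, #5, #20 — 4 (for-cause on #17, #13, #13 don't count).
Respondent peremptories used: #26, #11, #12, #3, #10, #14, #25 — 7 (for-cause on #26, #24, #3 don't count).
Remaining: (8 − 4) + (8 − 7) = 5.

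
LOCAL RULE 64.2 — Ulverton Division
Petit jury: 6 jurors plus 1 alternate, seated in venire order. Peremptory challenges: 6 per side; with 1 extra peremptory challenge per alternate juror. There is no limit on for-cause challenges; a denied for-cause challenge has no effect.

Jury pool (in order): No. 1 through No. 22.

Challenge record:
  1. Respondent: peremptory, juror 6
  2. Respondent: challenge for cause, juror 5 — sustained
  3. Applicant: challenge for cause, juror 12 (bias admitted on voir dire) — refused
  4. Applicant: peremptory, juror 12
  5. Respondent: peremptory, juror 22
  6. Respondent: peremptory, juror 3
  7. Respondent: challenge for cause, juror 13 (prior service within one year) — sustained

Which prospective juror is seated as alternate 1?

Removed: #3, #5, #6, #12, #13, #22.
Seating in order: seats 1–6 → #1, #2, #4, #7, #8, #9; alternates → #10.
So alternate 1 is #10.

10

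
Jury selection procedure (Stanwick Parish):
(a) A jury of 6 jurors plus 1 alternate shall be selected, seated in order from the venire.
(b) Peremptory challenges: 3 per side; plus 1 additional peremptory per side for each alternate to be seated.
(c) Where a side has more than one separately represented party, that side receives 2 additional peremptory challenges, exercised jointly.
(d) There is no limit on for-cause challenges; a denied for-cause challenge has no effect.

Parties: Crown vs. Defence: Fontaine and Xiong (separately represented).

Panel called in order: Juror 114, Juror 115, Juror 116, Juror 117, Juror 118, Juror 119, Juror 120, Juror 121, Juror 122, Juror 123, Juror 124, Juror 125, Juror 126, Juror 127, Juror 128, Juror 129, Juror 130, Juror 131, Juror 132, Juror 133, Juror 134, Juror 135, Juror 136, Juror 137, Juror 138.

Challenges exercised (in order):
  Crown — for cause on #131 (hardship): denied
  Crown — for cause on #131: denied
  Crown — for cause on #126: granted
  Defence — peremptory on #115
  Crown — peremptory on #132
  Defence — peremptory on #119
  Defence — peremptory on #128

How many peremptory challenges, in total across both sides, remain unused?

6

Crown allotment: 3 base + 1 × 1 alternate = 4. Defence allotment: 3 base + 1 × 1 alternate + 2 multi-party = 6.
Crown peremptories used: #132 — 1 (for-cause on #131, #131, #126 don't count).
Defence peremptories used: #115, #119, #128 — 3.
Remaining: (4 − 1) + (6 − 3) = 6.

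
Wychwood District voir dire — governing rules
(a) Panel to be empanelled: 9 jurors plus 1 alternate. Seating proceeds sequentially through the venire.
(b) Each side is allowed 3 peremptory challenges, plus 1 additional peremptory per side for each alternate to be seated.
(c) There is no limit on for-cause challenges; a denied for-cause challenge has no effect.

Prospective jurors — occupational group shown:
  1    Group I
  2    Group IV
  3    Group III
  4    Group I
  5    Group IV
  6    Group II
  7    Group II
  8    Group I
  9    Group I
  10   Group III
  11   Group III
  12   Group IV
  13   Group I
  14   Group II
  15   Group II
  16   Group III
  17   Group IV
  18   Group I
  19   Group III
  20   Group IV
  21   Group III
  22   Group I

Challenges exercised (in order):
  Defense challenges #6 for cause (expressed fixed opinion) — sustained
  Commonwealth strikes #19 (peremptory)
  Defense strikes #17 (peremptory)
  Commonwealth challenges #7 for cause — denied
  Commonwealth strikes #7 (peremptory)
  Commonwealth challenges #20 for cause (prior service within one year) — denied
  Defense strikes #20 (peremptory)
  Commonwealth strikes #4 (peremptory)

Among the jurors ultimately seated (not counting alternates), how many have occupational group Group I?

3

Removed: #4, #6, #7, #17, #19, #20.
Seated jurors 1–9: #1, #2, #3, #5, #8, #9, #10, #11, #12 (alternates #13 not counted).
Of those, in Group I: #1, #8, #9 → 3.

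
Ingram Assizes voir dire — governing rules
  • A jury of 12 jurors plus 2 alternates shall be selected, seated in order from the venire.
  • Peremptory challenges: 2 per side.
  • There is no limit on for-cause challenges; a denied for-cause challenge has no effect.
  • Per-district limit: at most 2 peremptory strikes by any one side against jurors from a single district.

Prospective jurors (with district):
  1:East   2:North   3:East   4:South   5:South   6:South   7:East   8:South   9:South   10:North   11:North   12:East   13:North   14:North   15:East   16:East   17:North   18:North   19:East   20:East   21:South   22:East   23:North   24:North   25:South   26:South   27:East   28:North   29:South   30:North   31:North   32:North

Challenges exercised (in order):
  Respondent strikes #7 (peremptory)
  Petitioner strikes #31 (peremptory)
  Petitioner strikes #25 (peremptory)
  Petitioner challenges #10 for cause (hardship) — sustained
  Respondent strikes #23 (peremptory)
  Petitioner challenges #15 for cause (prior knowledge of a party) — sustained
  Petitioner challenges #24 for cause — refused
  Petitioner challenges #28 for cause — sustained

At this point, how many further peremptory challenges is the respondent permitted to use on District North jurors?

0

Respondent peremptories so far: #7, #23 — 2 of 2 used, 0 left overall.
Against District North: #23 — 1 used; per-district cap 2 leaves 1.
Binding limit: min(0, 1) = 0.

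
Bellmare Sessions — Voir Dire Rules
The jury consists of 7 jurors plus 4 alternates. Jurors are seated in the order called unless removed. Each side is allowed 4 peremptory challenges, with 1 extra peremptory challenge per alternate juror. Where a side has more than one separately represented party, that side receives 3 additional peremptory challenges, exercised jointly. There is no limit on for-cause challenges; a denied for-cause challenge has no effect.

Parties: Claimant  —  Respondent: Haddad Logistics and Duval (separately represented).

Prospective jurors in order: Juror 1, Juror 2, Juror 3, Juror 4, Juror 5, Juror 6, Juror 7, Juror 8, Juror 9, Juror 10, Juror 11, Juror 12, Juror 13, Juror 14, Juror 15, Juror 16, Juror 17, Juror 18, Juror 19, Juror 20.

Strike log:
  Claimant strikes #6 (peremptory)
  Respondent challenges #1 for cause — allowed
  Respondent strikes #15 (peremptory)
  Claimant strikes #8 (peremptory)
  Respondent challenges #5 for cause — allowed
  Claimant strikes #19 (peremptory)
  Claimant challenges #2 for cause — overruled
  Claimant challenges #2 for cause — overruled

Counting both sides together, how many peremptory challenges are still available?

Claimant allotment: 4 base + 1 × 4 alternates = 8. Respondent allotment: 4 base + 1 × 4 alternates + 3 multi-party = 11.
Claimant peremptories used: #6, #8, #19 — 3 (for-cause on #2, #2 don't count).
Respondent peremptories used: #15 — 1 (for-cause on #1, #5 don't count).
Remaining: (8 − 3) + (11 − 1) = 15.

15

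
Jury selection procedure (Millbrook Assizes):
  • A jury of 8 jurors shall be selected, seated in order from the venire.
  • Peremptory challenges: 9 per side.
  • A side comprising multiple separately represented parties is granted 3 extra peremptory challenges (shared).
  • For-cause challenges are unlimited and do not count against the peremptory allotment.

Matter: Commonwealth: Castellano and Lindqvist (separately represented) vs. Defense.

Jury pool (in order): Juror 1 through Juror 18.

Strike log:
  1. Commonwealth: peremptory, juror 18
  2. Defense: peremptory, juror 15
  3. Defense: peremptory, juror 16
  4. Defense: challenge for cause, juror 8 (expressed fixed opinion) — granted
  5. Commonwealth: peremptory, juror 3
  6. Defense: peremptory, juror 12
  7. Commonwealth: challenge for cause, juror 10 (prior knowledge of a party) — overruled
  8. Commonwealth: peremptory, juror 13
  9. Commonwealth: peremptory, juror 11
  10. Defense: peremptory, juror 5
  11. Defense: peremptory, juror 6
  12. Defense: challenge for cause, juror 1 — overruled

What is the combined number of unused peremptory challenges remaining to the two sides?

12

Commonwealth allotment: 9 base + 3 multi-party = 12. Defense allotment: 9.
Commonwealth peremptories used: #18, #3, #13, #11 — 4 (the for-cause on #10 doesn't count).
Defense peremptories used: #15, #16, #12, #5, #6 — 5 (for-cause on #8, #1 don't count).
Remaining: (12 − 4) + (9 − 5) = 12.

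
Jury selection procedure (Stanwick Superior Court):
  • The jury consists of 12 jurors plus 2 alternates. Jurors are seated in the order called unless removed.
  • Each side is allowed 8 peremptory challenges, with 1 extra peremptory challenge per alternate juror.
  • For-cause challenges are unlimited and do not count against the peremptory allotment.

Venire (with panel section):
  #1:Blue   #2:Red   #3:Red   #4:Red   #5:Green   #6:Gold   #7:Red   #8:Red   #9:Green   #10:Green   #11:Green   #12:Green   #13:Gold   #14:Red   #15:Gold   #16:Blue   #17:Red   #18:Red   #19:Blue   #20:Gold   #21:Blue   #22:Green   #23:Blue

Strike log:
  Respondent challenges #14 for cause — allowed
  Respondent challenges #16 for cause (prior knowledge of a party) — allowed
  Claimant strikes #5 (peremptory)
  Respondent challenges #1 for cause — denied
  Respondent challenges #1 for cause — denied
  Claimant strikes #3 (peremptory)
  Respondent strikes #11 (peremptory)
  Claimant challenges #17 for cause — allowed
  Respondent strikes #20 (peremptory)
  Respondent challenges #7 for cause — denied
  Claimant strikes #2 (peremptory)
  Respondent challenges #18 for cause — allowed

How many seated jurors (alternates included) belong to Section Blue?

4

Removed: #2, #3, #5, #11, #14, #16, #17, #18, #20.
Seated (14 incl. alternates): #1, #4, #6, #7, #8, #9, #10, #12, #13, #15, #19, #21, #22, #23.
Of those, in Section Blue: #1, #19, #21, #23 → 4.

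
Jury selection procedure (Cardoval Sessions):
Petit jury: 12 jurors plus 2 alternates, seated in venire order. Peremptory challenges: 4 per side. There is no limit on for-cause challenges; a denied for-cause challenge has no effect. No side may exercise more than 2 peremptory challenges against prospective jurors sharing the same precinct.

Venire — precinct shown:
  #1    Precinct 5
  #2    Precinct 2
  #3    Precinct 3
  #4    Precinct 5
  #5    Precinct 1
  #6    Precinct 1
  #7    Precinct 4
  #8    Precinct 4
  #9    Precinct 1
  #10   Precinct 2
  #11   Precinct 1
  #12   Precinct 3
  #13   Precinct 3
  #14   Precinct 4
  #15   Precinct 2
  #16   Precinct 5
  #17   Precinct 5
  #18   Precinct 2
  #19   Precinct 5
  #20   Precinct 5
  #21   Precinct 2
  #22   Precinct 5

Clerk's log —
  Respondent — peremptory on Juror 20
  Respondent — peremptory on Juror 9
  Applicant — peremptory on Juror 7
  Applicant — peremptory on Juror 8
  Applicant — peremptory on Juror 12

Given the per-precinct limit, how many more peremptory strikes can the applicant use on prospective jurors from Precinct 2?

Applicant peremptories so far: #7, #8, #12 — 3 of 4 used, 1 left overall.
Against Precinct 2: none yet — per-precinct cap 2 leaves 2.
Binding limit: min(1, 2) = 1.

1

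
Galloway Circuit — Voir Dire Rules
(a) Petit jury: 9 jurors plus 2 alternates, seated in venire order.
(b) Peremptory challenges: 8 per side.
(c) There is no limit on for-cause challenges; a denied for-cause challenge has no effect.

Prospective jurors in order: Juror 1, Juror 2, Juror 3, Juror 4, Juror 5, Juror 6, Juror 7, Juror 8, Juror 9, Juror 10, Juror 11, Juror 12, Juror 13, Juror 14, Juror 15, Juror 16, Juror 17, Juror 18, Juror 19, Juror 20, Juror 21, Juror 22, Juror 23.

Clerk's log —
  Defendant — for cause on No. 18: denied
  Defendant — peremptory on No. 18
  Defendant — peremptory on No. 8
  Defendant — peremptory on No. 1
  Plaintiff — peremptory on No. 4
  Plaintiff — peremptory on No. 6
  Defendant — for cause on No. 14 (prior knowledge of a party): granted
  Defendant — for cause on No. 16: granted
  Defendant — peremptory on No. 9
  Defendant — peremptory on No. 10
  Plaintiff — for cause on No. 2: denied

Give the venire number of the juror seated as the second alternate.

Removed: #1, #4, #6, #8, #9, #10, #14, #16, #18. (#2 stays — for-cause denied.)
Filling seats in venire order through position 11: #2, #3, #5, #7, #11, #12, #13, #15, #17, #19, #20.
So alternate 2 is #20.

20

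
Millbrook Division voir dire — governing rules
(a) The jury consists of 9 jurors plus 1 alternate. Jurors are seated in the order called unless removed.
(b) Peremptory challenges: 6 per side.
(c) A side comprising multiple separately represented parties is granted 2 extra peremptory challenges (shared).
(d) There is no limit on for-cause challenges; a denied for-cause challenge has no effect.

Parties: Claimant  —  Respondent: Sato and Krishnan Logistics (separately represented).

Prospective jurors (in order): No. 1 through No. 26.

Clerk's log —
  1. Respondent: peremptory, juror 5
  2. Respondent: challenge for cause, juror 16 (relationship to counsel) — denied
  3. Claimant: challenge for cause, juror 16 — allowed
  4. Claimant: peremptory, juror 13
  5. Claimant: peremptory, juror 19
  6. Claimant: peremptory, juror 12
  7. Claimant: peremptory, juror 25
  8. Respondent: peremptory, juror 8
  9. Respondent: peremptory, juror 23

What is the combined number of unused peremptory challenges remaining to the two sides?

7

Claimant allotment: 6. Respondent allotment: 6 base + 2 multi-party = 8.
Claimant peremptories used: #13, #19, #12, #25 — 4 (the for-cause on #16 doesn't count).
Respondent peremptories used: #5, #8, #23 — 3 (the for-cause on #16 doesn't count).
Remaining: (6 − 4) + (8 − 3) = 7.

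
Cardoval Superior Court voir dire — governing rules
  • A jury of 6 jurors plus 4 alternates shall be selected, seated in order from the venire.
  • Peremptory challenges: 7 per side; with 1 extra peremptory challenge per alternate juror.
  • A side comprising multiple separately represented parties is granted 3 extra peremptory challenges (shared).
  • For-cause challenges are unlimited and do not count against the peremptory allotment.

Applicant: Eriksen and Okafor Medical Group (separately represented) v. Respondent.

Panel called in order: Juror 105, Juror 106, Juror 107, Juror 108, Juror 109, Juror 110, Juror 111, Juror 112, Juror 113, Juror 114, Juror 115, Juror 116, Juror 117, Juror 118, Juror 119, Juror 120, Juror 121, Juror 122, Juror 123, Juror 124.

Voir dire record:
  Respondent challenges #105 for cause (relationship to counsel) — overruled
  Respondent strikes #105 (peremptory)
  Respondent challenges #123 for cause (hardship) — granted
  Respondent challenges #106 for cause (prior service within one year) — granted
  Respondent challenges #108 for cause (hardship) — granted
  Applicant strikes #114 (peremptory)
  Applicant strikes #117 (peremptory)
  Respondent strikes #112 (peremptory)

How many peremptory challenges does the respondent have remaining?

9

Respondent allotment: 7 base + 1 × 4 alternates = 11.
Respondent peremptories used: #105, #112 — 2 (for-cause on #105, #123, #106, #108 don't count).
Remaining: 11 − 2 = 9.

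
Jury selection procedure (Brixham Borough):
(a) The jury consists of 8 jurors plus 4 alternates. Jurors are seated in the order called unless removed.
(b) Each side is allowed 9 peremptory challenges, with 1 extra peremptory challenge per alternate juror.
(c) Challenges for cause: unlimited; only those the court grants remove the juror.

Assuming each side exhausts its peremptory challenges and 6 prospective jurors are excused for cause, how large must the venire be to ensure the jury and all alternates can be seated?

Seats to fill: 8 + 4 alternates = 12.
Peremptories: 9 + 1×4 = 13 per side × 2 sides = 26.
For-cause removals: 6.
Minimum venire: 12 + 26 + 6 = 44.

44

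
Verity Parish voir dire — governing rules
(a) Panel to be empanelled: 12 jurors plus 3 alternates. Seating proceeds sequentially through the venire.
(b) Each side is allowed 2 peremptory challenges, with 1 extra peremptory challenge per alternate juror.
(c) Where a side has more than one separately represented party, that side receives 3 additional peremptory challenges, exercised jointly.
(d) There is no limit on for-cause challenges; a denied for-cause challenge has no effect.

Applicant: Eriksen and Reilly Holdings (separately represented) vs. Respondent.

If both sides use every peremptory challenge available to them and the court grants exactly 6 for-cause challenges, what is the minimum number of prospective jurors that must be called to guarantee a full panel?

34

Seats to fill: 12 + 3 alternates = 15.
Peremptories — Applicant: 2 + 1×3 + 3 = 8; Respondent: 2 + 1×3 = 5; total 13.
For-cause removals: 6.
Minimum venire: 15 + 13 + 6 = 34.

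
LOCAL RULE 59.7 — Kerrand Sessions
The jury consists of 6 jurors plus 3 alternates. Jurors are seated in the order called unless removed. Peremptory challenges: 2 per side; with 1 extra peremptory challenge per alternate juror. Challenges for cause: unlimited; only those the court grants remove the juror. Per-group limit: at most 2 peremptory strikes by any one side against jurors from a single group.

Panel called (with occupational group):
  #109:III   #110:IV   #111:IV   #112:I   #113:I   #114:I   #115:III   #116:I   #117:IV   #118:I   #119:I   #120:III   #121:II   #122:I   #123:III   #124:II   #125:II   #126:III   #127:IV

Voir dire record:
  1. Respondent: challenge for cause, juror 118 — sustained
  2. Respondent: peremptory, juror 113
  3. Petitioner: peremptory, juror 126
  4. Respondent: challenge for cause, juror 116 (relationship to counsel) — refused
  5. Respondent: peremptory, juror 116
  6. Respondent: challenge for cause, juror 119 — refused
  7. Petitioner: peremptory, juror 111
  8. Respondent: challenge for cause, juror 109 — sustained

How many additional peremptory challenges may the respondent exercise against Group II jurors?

Respondent peremptories so far: #113, #116 — 2 of 5 used, 3 left overall.
Against Group II: none yet — per-group cap 2 leaves 2.
Binding limit: min(3, 2) = 2.

2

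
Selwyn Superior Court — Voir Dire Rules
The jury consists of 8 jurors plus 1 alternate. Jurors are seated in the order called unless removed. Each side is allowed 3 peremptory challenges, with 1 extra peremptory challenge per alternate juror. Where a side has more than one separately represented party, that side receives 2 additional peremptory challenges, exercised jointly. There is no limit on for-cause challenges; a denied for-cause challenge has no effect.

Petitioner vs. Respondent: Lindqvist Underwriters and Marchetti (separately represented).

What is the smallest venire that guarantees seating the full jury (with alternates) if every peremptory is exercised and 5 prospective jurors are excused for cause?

24

Seats to fill: 8 + 1 alternates = 9.
Peremptories — Petitioner: 3 + 1×1 = 4; Respondent: 3 + 1×1 + 2 = 6; total 10.
For-cause removals: 5.
Minimum venire: 9 + 10 + 5 = 24.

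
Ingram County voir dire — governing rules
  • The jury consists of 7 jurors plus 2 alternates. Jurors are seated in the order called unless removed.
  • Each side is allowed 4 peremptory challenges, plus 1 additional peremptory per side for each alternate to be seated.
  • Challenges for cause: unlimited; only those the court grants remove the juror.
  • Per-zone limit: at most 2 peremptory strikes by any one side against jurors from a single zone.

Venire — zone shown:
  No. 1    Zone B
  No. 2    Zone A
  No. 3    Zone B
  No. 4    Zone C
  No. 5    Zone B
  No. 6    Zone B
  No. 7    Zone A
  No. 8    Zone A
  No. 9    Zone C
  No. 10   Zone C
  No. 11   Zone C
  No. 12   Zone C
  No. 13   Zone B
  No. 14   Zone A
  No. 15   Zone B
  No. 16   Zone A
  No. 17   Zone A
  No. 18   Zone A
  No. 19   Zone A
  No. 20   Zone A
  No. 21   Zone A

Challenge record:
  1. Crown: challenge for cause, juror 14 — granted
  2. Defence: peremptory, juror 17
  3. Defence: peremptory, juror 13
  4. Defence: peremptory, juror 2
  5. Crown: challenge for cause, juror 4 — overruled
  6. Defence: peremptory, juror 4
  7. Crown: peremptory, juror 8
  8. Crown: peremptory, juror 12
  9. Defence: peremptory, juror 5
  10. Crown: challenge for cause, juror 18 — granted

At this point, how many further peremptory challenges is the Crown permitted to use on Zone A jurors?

Crown peremptories so far: #8, #12 — 2 of 6 used, 4 left overall.
Against Zone A: #8 — 1 used; per-zone cap 2 leaves 1.
Binding limit: min(4, 1) = 1.

1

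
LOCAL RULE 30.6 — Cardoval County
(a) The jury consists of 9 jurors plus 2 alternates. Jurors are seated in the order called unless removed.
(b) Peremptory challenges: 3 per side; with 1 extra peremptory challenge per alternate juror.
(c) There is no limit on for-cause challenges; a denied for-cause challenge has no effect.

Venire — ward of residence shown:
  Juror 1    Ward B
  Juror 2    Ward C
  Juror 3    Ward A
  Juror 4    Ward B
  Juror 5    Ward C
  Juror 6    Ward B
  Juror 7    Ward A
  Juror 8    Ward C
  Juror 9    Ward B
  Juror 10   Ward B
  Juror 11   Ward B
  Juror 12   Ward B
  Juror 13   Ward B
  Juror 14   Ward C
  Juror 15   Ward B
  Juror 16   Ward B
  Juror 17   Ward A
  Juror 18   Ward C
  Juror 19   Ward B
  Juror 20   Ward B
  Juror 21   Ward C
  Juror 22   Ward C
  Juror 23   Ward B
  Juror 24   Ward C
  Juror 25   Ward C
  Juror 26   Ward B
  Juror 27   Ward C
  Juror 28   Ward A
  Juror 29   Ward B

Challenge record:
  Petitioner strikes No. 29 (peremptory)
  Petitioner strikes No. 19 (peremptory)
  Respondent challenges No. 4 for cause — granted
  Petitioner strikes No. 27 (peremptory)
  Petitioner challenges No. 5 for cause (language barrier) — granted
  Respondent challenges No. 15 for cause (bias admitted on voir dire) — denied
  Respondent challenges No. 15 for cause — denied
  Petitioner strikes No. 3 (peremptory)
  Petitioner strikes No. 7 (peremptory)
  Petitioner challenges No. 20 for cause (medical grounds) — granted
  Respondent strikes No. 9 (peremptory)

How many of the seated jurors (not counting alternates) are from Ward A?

Removed: #3, #4, #5, #7, #9, #19, #20, #27, #29.
Seated jurors 1–9: #1, #2, #6, #8, #10, #11, #12, #13, #14 (alternates #15, #16 not counted).
None of those are in Ward A → 0.

0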